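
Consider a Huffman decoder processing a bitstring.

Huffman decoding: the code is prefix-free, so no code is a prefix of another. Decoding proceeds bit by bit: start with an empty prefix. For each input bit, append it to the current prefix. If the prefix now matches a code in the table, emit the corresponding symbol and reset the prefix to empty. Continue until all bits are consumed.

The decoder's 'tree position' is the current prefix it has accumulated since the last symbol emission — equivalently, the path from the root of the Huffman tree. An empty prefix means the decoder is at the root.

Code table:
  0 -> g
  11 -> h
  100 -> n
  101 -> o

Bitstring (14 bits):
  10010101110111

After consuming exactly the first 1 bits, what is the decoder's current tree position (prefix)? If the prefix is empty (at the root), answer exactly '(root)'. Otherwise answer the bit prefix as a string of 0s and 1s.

Bit 0: prefix='1' (no match yet)

Answer: 1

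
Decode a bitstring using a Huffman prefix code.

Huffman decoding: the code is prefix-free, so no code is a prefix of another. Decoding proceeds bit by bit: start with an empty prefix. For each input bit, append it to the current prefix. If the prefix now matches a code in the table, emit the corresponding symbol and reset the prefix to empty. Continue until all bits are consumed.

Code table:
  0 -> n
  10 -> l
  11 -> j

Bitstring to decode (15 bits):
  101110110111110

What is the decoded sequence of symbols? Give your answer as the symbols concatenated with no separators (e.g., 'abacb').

Bit 0: prefix='1' (no match yet)
Bit 1: prefix='10' -> emit 'l', reset
Bit 2: prefix='1' (no match yet)
Bit 3: prefix='11' -> emit 'j', reset
Bit 4: prefix='1' (no match yet)
Bit 5: prefix='10' -> emit 'l', reset
Bit 6: prefix='1' (no match yet)
Bit 7: prefix='11' -> emit 'j', reset
Bit 8: prefix='0' -> emit 'n', reset
Bit 9: prefix='1' (no match yet)
Bit 10: prefix='11' -> emit 'j', reset
Bit 11: prefix='1' (no match yet)
Bit 12: prefix='11' -> emit 'j', reset
Bit 13: prefix='1' (no match yet)
Bit 14: prefix='10' -> emit 'l', reset

Answer: ljljnjjl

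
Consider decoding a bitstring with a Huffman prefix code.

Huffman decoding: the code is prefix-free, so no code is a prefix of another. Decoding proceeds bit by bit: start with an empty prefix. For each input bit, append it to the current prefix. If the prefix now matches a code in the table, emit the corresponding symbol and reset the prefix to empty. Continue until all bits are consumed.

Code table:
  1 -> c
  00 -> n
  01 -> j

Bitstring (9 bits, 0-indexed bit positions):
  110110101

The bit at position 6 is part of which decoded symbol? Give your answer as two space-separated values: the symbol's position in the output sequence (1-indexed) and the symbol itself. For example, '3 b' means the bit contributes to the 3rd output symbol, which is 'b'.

Bit 0: prefix='1' -> emit 'c', reset
Bit 1: prefix='1' -> emit 'c', reset
Bit 2: prefix='0' (no match yet)
Bit 3: prefix='01' -> emit 'j', reset
Bit 4: prefix='1' -> emit 'c', reset
Bit 5: prefix='0' (no match yet)
Bit 6: prefix='01' -> emit 'j', reset
Bit 7: prefix='0' (no match yet)
Bit 8: prefix='01' -> emit 'j', reset

Answer: 5 j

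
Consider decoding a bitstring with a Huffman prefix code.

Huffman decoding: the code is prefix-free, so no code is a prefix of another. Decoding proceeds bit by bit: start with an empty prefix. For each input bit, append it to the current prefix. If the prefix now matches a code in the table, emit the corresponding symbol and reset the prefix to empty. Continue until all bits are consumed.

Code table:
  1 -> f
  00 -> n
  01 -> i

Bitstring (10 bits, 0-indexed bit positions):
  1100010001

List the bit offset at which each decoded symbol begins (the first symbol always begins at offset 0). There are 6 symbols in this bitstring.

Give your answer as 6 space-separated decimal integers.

Bit 0: prefix='1' -> emit 'f', reset
Bit 1: prefix='1' -> emit 'f', reset
Bit 2: prefix='0' (no match yet)
Bit 3: prefix='00' -> emit 'n', reset
Bit 4: prefix='0' (no match yet)
Bit 5: prefix='01' -> emit 'i', reset
Bit 6: prefix='0' (no match yet)
Bit 7: prefix='00' -> emit 'n', reset
Bit 8: prefix='0' (no match yet)
Bit 9: prefix='01' -> emit 'i', reset

Answer: 0 1 2 4 6 8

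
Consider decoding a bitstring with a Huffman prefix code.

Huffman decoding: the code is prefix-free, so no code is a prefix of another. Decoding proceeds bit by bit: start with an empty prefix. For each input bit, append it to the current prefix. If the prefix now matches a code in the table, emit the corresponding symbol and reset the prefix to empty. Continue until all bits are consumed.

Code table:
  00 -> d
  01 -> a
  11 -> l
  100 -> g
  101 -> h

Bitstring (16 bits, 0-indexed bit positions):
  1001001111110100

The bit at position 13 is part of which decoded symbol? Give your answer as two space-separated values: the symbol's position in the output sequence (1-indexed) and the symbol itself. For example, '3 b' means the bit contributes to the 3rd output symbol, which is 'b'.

Answer: 6 a

Derivation:
Bit 0: prefix='1' (no match yet)
Bit 1: prefix='10' (no match yet)
Bit 2: prefix='100' -> emit 'g', reset
Bit 3: prefix='1' (no match yet)
Bit 4: prefix='10' (no match yet)
Bit 5: prefix='100' -> emit 'g', reset
Bit 6: prefix='1' (no match yet)
Bit 7: prefix='11' -> emit 'l', reset
Bit 8: prefix='1' (no match yet)
Bit 9: prefix='11' -> emit 'l', reset
Bit 10: prefix='1' (no match yet)
Bit 11: prefix='11' -> emit 'l', reset
Bit 12: prefix='0' (no match yet)
Bit 13: prefix='01' -> emit 'a', reset
Bit 14: prefix='0' (no match yet)
Bit 15: prefix='00' -> emit 'd', reset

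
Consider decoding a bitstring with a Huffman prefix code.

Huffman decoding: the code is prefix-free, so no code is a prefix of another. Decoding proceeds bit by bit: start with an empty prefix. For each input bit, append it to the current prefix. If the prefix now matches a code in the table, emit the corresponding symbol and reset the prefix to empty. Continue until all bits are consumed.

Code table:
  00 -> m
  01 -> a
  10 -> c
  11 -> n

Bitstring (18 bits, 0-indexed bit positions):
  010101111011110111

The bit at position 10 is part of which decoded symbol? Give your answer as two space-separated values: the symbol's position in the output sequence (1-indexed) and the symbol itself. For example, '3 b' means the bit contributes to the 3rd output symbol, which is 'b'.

Answer: 6 n

Derivation:
Bit 0: prefix='0' (no match yet)
Bit 1: prefix='01' -> emit 'a', reset
Bit 2: prefix='0' (no match yet)
Bit 3: prefix='01' -> emit 'a', reset
Bit 4: prefix='0' (no match yet)
Bit 5: prefix='01' -> emit 'a', reset
Bit 6: prefix='1' (no match yet)
Bit 7: prefix='11' -> emit 'n', reset
Bit 8: prefix='1' (no match yet)
Bit 9: prefix='10' -> emit 'c', reset
Bit 10: prefix='1' (no match yet)
Bit 11: prefix='11' -> emit 'n', reset
Bit 12: prefix='1' (no match yet)
Bit 13: prefix='11' -> emit 'n', reset
Bit 14: prefix='0' (no match yet)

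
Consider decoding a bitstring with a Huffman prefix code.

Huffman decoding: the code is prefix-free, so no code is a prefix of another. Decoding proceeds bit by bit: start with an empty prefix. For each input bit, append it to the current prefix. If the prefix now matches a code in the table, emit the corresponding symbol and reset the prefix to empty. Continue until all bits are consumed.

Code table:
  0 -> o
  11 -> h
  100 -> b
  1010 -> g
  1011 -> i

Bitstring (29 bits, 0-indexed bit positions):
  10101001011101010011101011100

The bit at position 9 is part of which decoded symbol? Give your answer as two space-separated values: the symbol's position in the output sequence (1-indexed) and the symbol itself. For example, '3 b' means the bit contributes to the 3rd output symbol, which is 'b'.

Answer: 3 i

Derivation:
Bit 0: prefix='1' (no match yet)
Bit 1: prefix='10' (no match yet)
Bit 2: prefix='101' (no match yet)
Bit 3: prefix='1010' -> emit 'g', reset
Bit 4: prefix='1' (no match yet)
Bit 5: prefix='10' (no match yet)
Bit 6: prefix='100' -> emit 'b', reset
Bit 7: prefix='1' (no match yet)
Bit 8: prefix='10' (no match yet)
Bit 9: prefix='101' (no match yet)
Bit 10: prefix='1011' -> emit 'i', reset
Bit 11: prefix='1' (no match yet)
Bit 12: prefix='10' (no match yet)
Bit 13: prefix='101' (no match yet)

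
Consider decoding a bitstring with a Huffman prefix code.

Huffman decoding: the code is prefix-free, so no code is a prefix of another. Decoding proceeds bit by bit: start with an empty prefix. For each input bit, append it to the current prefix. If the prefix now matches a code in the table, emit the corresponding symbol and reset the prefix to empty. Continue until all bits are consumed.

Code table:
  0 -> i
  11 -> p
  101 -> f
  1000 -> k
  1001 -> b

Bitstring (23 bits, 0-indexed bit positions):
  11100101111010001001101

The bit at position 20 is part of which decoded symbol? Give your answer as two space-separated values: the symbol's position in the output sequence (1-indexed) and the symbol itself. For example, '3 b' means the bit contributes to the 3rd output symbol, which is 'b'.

Bit 0: prefix='1' (no match yet)
Bit 1: prefix='11' -> emit 'p', reset
Bit 2: prefix='1' (no match yet)
Bit 3: prefix='10' (no match yet)
Bit 4: prefix='100' (no match yet)
Bit 5: prefix='1001' -> emit 'b', reset
Bit 6: prefix='0' -> emit 'i', reset
Bit 7: prefix='1' (no match yet)
Bit 8: prefix='11' -> emit 'p', reset
Bit 9: prefix='1' (no match yet)
Bit 10: prefix='11' -> emit 'p', reset
Bit 11: prefix='0' -> emit 'i', reset
Bit 12: prefix='1' (no match yet)
Bit 13: prefix='10' (no match yet)
Bit 14: prefix='100' (no match yet)
Bit 15: prefix='1000' -> emit 'k', reset
Bit 16: prefix='1' (no match yet)
Bit 17: prefix='10' (no match yet)
Bit 18: prefix='100' (no match yet)
Bit 19: prefix='1001' -> emit 'b', reset
Bit 20: prefix='1' (no match yet)
Bit 21: prefix='10' (no match yet)
Bit 22: prefix='101' -> emit 'f', reset

Answer: 9 f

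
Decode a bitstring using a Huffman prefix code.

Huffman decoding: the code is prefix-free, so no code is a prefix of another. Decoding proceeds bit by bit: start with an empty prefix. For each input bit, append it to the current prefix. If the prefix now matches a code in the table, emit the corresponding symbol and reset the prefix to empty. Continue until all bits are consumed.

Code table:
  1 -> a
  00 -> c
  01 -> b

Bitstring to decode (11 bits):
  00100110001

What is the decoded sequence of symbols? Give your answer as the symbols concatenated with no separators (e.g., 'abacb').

Bit 0: prefix='0' (no match yet)
Bit 1: prefix='00' -> emit 'c', reset
Bit 2: prefix='1' -> emit 'a', reset
Bit 3: prefix='0' (no match yet)
Bit 4: prefix='00' -> emit 'c', reset
Bit 5: prefix='1' -> emit 'a', reset
Bit 6: prefix='1' -> emit 'a', reset
Bit 7: prefix='0' (no match yet)
Bit 8: prefix='00' -> emit 'c', reset
Bit 9: prefix='0' (no match yet)
Bit 10: prefix='01' -> emit 'b', reset

Answer: cacaacb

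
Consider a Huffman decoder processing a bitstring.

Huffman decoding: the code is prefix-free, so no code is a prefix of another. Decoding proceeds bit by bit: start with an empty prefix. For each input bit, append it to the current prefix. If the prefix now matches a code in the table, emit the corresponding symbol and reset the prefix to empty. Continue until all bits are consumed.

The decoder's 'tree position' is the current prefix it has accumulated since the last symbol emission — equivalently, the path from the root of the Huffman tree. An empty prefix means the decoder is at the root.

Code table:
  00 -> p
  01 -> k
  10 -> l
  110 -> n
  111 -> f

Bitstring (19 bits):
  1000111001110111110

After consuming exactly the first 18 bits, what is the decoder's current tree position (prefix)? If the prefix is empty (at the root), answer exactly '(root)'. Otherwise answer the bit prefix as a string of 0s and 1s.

Bit 0: prefix='1' (no match yet)
Bit 1: prefix='10' -> emit 'l', reset
Bit 2: prefix='0' (no match yet)
Bit 3: prefix='00' -> emit 'p', reset
Bit 4: prefix='1' (no match yet)
Bit 5: prefix='11' (no match yet)
Bit 6: prefix='111' -> emit 'f', reset
Bit 7: prefix='0' (no match yet)
Bit 8: prefix='00' -> emit 'p', reset
Bit 9: prefix='1' (no match yet)
Bit 10: prefix='11' (no match yet)
Bit 11: prefix='111' -> emit 'f', reset
Bit 12: prefix='0' (no match yet)
Bit 13: prefix='01' -> emit 'k', reset
Bit 14: prefix='1' (no match yet)
Bit 15: prefix='11' (no match yet)
Bit 16: prefix='111' -> emit 'f', reset
Bit 17: prefix='1' (no match yet)

Answer: 1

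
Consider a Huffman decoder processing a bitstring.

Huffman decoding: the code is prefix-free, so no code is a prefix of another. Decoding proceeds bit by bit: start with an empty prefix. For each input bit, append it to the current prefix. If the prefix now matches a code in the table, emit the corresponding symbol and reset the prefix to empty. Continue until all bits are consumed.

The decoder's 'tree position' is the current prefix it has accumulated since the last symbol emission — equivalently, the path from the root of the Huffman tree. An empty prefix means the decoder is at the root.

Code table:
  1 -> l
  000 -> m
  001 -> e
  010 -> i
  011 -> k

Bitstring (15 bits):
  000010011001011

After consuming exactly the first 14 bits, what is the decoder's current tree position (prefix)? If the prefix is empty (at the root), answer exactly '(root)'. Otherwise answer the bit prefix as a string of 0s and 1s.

Bit 0: prefix='0' (no match yet)
Bit 1: prefix='00' (no match yet)
Bit 2: prefix='000' -> emit 'm', reset
Bit 3: prefix='0' (no match yet)
Bit 4: prefix='01' (no match yet)
Bit 5: prefix='010' -> emit 'i', reset
Bit 6: prefix='0' (no match yet)
Bit 7: prefix='01' (no match yet)
Bit 8: prefix='011' -> emit 'k', reset
Bit 9: prefix='0' (no match yet)
Bit 10: prefix='00' (no match yet)
Bit 11: prefix='001' -> emit 'e', reset
Bit 12: prefix='0' (no match yet)
Bit 13: prefix='01' (no match yet)

Answer: 01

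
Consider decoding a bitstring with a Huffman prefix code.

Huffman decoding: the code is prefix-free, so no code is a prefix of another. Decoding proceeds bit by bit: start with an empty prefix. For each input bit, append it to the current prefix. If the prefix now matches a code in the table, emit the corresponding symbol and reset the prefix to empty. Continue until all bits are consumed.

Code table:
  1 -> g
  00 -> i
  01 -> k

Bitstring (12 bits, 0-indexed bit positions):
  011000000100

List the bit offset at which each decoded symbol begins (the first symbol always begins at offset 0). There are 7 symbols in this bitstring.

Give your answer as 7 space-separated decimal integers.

Bit 0: prefix='0' (no match yet)
Bit 1: prefix='01' -> emit 'k', reset
Bit 2: prefix='1' -> emit 'g', reset
Bit 3: prefix='0' (no match yet)
Bit 4: prefix='00' -> emit 'i', reset
Bit 5: prefix='0' (no match yet)
Bit 6: prefix='00' -> emit 'i', reset
Bit 7: prefix='0' (no match yet)
Bit 8: prefix='00' -> emit 'i', reset
Bit 9: prefix='1' -> emit 'g', reset
Bit 10: prefix='0' (no match yet)
Bit 11: prefix='00' -> emit 'i', reset

Answer: 0 2 3 5 7 9 10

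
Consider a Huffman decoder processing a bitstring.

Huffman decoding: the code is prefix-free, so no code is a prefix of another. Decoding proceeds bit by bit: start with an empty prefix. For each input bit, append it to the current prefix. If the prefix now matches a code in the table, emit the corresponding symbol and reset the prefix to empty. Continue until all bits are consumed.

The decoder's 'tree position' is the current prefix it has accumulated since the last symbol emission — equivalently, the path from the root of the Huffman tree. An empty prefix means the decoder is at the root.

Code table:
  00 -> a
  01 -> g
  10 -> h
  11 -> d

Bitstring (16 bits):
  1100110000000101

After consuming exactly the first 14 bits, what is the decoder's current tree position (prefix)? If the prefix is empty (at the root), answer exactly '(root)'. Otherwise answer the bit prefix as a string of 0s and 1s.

Answer: (root)

Derivation:
Bit 0: prefix='1' (no match yet)
Bit 1: prefix='11' -> emit 'd', reset
Bit 2: prefix='0' (no match yet)
Bit 3: prefix='00' -> emit 'a', reset
Bit 4: prefix='1' (no match yet)
Bit 5: prefix='11' -> emit 'd', reset
Bit 6: prefix='0' (no match yet)
Bit 7: prefix='00' -> emit 'a', reset
Bit 8: prefix='0' (no match yet)
Bit 9: prefix='00' -> emit 'a', reset
Bit 10: prefix='0' (no match yet)
Bit 11: prefix='00' -> emit 'a', reset
Bit 12: prefix='0' (no match yet)
Bit 13: prefix='01' -> emit 'g', reset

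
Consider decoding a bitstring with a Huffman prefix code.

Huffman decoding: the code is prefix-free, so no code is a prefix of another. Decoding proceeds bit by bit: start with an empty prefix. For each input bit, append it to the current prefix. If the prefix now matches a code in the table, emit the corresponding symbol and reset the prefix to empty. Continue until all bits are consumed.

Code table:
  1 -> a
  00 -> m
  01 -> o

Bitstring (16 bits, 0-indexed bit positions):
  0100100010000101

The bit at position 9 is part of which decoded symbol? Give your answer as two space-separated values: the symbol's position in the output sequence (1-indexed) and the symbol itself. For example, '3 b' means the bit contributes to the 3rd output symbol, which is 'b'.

Bit 0: prefix='0' (no match yet)
Bit 1: prefix='01' -> emit 'o', reset
Bit 2: prefix='0' (no match yet)
Bit 3: prefix='00' -> emit 'm', reset
Bit 4: prefix='1' -> emit 'a', reset
Bit 5: prefix='0' (no match yet)
Bit 6: prefix='00' -> emit 'm', reset
Bit 7: prefix='0' (no match yet)
Bit 8: prefix='01' -> emit 'o', reset
Bit 9: prefix='0' (no match yet)
Bit 10: prefix='00' -> emit 'm', reset
Bit 11: prefix='0' (no match yet)
Bit 12: prefix='00' -> emit 'm', reset
Bit 13: prefix='1' -> emit 'a', reset

Answer: 6 m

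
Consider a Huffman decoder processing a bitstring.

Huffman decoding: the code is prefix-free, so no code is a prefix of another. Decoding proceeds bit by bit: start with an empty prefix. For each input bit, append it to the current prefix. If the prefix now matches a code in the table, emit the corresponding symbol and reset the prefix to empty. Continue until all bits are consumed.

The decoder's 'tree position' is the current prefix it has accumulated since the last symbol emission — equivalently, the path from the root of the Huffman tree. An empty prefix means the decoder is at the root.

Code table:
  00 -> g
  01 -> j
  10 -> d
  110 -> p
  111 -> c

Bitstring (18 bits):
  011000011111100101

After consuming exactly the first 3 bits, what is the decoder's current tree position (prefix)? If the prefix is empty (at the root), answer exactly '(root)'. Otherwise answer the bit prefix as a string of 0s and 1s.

Bit 0: prefix='0' (no match yet)
Bit 1: prefix='01' -> emit 'j', reset
Bit 2: prefix='1' (no match yet)

Answer: 1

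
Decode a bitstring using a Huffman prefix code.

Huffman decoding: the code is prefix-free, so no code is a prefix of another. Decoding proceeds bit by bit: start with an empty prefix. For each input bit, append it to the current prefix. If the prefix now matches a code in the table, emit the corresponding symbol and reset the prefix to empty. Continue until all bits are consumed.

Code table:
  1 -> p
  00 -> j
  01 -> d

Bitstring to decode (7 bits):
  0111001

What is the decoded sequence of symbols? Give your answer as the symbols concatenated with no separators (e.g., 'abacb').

Answer: dppjp

Derivation:
Bit 0: prefix='0' (no match yet)
Bit 1: prefix='01' -> emit 'd', reset
Bit 2: prefix='1' -> emit 'p', reset
Bit 3: prefix='1' -> emit 'p', reset
Bit 4: prefix='0' (no match yet)
Bit 5: prefix='00' -> emit 'j', reset
Bit 6: prefix='1' -> emit 'p', reset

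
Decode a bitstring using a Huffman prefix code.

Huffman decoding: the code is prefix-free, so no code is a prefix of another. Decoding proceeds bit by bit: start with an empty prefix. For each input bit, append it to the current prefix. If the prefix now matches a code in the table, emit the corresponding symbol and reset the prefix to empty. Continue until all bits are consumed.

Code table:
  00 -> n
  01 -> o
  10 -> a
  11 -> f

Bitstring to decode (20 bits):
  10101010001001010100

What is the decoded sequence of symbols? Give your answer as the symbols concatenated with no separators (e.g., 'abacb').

Answer: aaaanaooon

Derivation:
Bit 0: prefix='1' (no match yet)
Bit 1: prefix='10' -> emit 'a', reset
Bit 2: prefix='1' (no match yet)
Bit 3: prefix='10' -> emit 'a', reset
Bit 4: prefix='1' (no match yet)
Bit 5: prefix='10' -> emit 'a', reset
Bit 6: prefix='1' (no match yet)
Bit 7: prefix='10' -> emit 'a', reset
Bit 8: prefix='0' (no match yet)
Bit 9: prefix='00' -> emit 'n', reset
Bit 10: prefix='1' (no match yet)
Bit 11: prefix='10' -> emit 'a', reset
Bit 12: prefix='0' (no match yet)
Bit 13: prefix='01' -> emit 'o', reset
Bit 14: prefix='0' (no match yet)
Bit 15: prefix='01' -> emit 'o', reset
Bit 16: prefix='0' (no match yet)
Bit 17: prefix='01' -> emit 'o', reset
Bit 18: prefix='0' (no match yet)
Bit 19: prefix='00' -> emit 'n', reset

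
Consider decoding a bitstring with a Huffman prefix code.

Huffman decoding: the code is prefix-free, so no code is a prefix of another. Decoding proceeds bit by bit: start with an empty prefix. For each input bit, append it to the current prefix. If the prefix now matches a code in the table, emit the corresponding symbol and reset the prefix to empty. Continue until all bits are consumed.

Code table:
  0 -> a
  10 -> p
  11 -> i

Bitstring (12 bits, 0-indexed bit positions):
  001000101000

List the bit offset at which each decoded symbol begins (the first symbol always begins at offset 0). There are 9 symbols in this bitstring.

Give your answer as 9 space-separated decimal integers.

Answer: 0 1 2 4 5 6 8 10 11

Derivation:
Bit 0: prefix='0' -> emit 'a', reset
Bit 1: prefix='0' -> emit 'a', reset
Bit 2: prefix='1' (no match yet)
Bit 3: prefix='10' -> emit 'p', reset
Bit 4: prefix='0' -> emit 'a', reset
Bit 5: prefix='0' -> emit 'a', reset
Bit 6: prefix='1' (no match yet)
Bit 7: prefix='10' -> emit 'p', reset
Bit 8: prefix='1' (no match yet)
Bit 9: prefix='10' -> emit 'p', reset
Bit 10: prefix='0' -> emit 'a', reset
Bit 11: prefix='0' -> emit 'a', reset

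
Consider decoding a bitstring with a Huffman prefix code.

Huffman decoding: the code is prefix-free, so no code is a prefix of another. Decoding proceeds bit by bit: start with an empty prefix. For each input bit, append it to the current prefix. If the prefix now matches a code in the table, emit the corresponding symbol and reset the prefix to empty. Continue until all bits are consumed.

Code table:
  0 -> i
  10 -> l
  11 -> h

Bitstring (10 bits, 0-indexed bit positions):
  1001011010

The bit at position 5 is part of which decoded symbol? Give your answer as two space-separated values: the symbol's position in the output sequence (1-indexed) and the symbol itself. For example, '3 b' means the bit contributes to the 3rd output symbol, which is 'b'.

Answer: 4 h

Derivation:
Bit 0: prefix='1' (no match yet)
Bit 1: prefix='10' -> emit 'l', reset
Bit 2: prefix='0' -> emit 'i', reset
Bit 3: prefix='1' (no match yet)
Bit 4: prefix='10' -> emit 'l', reset
Bit 5: prefix='1' (no match yet)
Bit 6: prefix='11' -> emit 'h', reset
Bit 7: prefix='0' -> emit 'i', reset
Bit 8: prefix='1' (no match yet)
Bit 9: prefix='10' -> emit 'l', reset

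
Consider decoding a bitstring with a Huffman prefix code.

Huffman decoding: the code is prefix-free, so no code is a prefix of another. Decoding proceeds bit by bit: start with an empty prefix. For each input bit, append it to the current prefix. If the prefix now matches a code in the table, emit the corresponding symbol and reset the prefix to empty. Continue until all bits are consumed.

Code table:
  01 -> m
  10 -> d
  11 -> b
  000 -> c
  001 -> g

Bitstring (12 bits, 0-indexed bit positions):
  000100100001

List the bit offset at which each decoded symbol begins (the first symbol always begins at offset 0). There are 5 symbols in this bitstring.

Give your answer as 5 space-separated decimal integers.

Bit 0: prefix='0' (no match yet)
Bit 1: prefix='00' (no match yet)
Bit 2: prefix='000' -> emit 'c', reset
Bit 3: prefix='1' (no match yet)
Bit 4: prefix='10' -> emit 'd', reset
Bit 5: prefix='0' (no match yet)
Bit 6: prefix='01' -> emit 'm', reset
Bit 7: prefix='0' (no match yet)
Bit 8: prefix='00' (no match yet)
Bit 9: prefix='000' -> emit 'c', reset
Bit 10: prefix='0' (no match yet)
Bit 11: prefix='01' -> emit 'm', reset

Answer: 0 3 5 7 10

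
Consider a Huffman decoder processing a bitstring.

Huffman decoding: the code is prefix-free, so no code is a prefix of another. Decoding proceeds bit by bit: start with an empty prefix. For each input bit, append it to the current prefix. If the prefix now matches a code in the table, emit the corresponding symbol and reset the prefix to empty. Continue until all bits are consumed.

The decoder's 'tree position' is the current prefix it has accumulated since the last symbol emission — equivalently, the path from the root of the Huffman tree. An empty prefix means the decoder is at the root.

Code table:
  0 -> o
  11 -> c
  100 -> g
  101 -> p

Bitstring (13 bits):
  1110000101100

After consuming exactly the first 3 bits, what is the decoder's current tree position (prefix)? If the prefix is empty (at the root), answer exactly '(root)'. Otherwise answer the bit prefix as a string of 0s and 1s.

Bit 0: prefix='1' (no match yet)
Bit 1: prefix='11' -> emit 'c', reset
Bit 2: prefix='1' (no match yet)

Answer: 1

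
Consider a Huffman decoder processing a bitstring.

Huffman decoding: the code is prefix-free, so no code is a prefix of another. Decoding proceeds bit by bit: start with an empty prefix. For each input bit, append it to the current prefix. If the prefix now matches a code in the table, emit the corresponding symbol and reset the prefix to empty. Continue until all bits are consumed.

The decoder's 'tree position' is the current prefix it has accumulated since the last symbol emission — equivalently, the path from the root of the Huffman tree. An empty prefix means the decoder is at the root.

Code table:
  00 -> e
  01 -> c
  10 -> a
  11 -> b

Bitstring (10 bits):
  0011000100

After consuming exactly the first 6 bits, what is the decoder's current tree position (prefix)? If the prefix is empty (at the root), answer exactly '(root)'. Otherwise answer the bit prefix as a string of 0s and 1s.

Answer: (root)

Derivation:
Bit 0: prefix='0' (no match yet)
Bit 1: prefix='00' -> emit 'e', reset
Bit 2: prefix='1' (no match yet)
Bit 3: prefix='11' -> emit 'b', reset
Bit 4: prefix='0' (no match yet)
Bit 5: prefix='00' -> emit 'e', reset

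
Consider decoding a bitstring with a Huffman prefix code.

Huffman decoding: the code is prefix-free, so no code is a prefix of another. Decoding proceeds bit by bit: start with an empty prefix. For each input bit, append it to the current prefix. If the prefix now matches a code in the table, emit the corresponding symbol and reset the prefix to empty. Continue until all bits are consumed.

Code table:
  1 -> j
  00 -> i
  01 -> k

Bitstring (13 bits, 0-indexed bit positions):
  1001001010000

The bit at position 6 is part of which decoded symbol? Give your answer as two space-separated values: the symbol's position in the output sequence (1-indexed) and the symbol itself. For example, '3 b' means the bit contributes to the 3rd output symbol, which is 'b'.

Bit 0: prefix='1' -> emit 'j', reset
Bit 1: prefix='0' (no match yet)
Bit 2: prefix='00' -> emit 'i', reset
Bit 3: prefix='1' -> emit 'j', reset
Bit 4: prefix='0' (no match yet)
Bit 5: prefix='00' -> emit 'i', reset
Bit 6: prefix='1' -> emit 'j', reset
Bit 7: prefix='0' (no match yet)
Bit 8: prefix='01' -> emit 'k', reset
Bit 9: prefix='0' (no match yet)
Bit 10: prefix='00' -> emit 'i', reset

Answer: 5 j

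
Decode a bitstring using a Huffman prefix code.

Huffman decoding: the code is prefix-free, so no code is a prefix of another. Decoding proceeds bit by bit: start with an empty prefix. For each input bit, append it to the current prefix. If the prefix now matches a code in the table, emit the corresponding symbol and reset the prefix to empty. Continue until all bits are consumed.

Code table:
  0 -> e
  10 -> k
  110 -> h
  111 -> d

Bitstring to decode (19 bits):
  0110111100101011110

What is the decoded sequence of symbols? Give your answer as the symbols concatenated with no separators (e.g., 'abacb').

Answer: ehdkekkdk

Derivation:
Bit 0: prefix='0' -> emit 'e', reset
Bit 1: prefix='1' (no match yet)
Bit 2: prefix='11' (no match yet)
Bit 3: prefix='110' -> emit 'h', reset
Bit 4: prefix='1' (no match yet)
Bit 5: prefix='11' (no match yet)
Bit 6: prefix='111' -> emit 'd', reset
Bit 7: prefix='1' (no match yet)
Bit 8: prefix='10' -> emit 'k', reset
Bit 9: prefix='0' -> emit 'e', reset
Bit 10: prefix='1' (no match yet)
Bit 11: prefix='10' -> emit 'k', reset
Bit 12: prefix='1' (no match yet)
Bit 13: prefix='10' -> emit 'k', reset
Bit 14: prefix='1' (no match yet)
Bit 15: prefix='11' (no match yet)
Bit 16: prefix='111' -> emit 'd', reset
Bit 17: prefix='1' (no match yet)
Bit 18: prefix='10' -> emit 'k', reset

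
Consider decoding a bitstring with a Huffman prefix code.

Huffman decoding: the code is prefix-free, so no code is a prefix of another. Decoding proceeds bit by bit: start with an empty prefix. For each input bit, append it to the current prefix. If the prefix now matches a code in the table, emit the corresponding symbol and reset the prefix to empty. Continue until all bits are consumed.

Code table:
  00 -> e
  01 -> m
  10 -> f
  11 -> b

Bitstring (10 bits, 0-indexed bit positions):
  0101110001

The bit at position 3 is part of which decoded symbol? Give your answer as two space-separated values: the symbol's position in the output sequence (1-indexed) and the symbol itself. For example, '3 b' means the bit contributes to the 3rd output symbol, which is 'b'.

Answer: 2 m

Derivation:
Bit 0: prefix='0' (no match yet)
Bit 1: prefix='01' -> emit 'm', reset
Bit 2: prefix='0' (no match yet)
Bit 3: prefix='01' -> emit 'm', reset
Bit 4: prefix='1' (no match yet)
Bit 5: prefix='11' -> emit 'b', reset
Bit 6: prefix='0' (no match yet)
Bit 7: prefix='00' -> emit 'e', reset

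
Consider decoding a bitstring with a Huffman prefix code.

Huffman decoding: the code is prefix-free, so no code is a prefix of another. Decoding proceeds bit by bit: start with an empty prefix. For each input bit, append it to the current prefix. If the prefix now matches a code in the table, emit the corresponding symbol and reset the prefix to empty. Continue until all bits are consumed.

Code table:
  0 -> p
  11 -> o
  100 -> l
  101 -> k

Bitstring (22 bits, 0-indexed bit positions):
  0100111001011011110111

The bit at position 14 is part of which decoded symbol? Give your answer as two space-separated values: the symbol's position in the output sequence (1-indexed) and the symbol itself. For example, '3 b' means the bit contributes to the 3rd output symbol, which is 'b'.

Answer: 6 k

Derivation:
Bit 0: prefix='0' -> emit 'p', reset
Bit 1: prefix='1' (no match yet)
Bit 2: prefix='10' (no match yet)
Bit 3: prefix='100' -> emit 'l', reset
Bit 4: prefix='1' (no match yet)
Bit 5: prefix='11' -> emit 'o', reset
Bit 6: prefix='1' (no match yet)
Bit 7: prefix='10' (no match yet)
Bit 8: prefix='100' -> emit 'l', reset
Bit 9: prefix='1' (no match yet)
Bit 10: prefix='10' (no match yet)
Bit 11: prefix='101' -> emit 'k', reset
Bit 12: prefix='1' (no match yet)
Bit 13: prefix='10' (no match yet)
Bit 14: prefix='101' -> emit 'k', reset
Bit 15: prefix='1' (no match yet)
Bit 16: prefix='11' -> emit 'o', reset
Bit 17: prefix='1' (no match yet)
Bit 18: prefix='10' (no match yet)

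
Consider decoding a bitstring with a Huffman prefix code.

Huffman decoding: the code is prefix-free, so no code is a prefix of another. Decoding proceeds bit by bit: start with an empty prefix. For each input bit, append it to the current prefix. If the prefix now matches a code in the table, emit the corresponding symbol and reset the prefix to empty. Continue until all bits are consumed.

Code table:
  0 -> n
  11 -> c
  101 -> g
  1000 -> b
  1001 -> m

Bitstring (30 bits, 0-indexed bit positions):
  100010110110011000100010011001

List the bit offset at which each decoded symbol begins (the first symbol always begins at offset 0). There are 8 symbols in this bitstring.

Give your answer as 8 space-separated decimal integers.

Answer: 0 4 7 10 14 18 22 26

Derivation:
Bit 0: prefix='1' (no match yet)
Bit 1: prefix='10' (no match yet)
Bit 2: prefix='100' (no match yet)
Bit 3: prefix='1000' -> emit 'b', reset
Bit 4: prefix='1' (no match yet)
Bit 5: prefix='10' (no match yet)
Bit 6: prefix='101' -> emit 'g', reset
Bit 7: prefix='1' (no match yet)
Bit 8: prefix='10' (no match yet)
Bit 9: prefix='101' -> emit 'g', reset
Bit 10: prefix='1' (no match yet)
Bit 11: prefix='10' (no match yet)
Bit 12: prefix='100' (no match yet)
Bit 13: prefix='1001' -> emit 'm', reset
Bit 14: prefix='1' (no match yet)
Bit 15: prefix='10' (no match yet)
Bit 16: prefix='100' (no match yet)
Bit 17: prefix='1000' -> emit 'b', reset
Bit 18: prefix='1' (no match yet)
Bit 19: prefix='10' (no match yet)
Bit 20: prefix='100' (no match yet)
Bit 21: prefix='1000' -> emit 'b', reset
Bit 22: prefix='1' (no match yet)
Bit 23: prefix='10' (no match yet)
Bit 24: prefix='100' (no match yet)
Bit 25: prefix='1001' -> emit 'm', reset
Bit 26: prefix='1' (no match yet)
Bit 27: prefix='10' (no match yet)
Bit 28: prefix='100' (no match yet)
Bit 29: prefix='1001' -> emit 'm', reset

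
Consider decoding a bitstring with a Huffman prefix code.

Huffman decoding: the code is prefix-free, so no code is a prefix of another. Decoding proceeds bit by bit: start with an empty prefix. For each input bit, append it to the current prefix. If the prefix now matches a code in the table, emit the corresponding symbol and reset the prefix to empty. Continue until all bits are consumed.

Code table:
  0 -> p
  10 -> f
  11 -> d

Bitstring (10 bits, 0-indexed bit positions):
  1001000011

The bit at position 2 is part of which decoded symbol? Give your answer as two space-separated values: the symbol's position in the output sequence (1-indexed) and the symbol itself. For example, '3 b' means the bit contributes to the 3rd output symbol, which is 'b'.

Bit 0: prefix='1' (no match yet)
Bit 1: prefix='10' -> emit 'f', reset
Bit 2: prefix='0' -> emit 'p', reset
Bit 3: prefix='1' (no match yet)
Bit 4: prefix='10' -> emit 'f', reset
Bit 5: prefix='0' -> emit 'p', reset
Bit 6: prefix='0' -> emit 'p', reset

Answer: 2 p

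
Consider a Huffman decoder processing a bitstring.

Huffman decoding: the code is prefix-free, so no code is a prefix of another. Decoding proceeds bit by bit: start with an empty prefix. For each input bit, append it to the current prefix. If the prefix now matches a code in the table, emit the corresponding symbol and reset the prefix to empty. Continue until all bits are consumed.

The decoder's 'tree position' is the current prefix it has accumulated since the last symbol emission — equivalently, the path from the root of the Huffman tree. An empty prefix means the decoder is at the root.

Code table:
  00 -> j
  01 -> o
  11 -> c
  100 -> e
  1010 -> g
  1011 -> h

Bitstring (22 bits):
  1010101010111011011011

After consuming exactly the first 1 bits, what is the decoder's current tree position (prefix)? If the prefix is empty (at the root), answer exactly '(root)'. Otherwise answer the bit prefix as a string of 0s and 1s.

Answer: 1

Derivation:
Bit 0: prefix='1' (no match yet)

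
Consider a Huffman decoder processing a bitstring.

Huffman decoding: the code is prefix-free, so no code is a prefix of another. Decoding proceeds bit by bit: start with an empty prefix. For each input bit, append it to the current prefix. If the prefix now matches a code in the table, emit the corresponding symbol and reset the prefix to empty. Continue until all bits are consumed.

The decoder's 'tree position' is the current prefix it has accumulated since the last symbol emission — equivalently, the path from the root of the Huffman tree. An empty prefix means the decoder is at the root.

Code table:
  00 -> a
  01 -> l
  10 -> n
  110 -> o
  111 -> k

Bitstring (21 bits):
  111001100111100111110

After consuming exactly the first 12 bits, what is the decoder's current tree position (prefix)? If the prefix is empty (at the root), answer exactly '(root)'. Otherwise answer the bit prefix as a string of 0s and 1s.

Answer: 11

Derivation:
Bit 0: prefix='1' (no match yet)
Bit 1: prefix='11' (no match yet)
Bit 2: prefix='111' -> emit 'k', reset
Bit 3: prefix='0' (no match yet)
Bit 4: prefix='00' -> emit 'a', reset
Bit 5: prefix='1' (no match yet)
Bit 6: prefix='11' (no match yet)
Bit 7: prefix='110' -> emit 'o', reset
Bit 8: prefix='0' (no match yet)
Bit 9: prefix='01' -> emit 'l', reset
Bit 10: prefix='1' (no match yet)
Bit 11: prefix='11' (no match yet)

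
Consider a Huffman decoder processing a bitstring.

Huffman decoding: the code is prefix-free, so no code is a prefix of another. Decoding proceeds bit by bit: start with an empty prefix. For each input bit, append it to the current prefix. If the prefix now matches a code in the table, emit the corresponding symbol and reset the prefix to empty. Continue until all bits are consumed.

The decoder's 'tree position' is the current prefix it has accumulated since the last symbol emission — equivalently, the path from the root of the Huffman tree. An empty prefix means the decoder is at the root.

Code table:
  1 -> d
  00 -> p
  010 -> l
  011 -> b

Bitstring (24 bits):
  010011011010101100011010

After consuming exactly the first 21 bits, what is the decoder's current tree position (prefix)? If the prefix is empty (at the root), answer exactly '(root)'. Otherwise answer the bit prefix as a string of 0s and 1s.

Answer: (root)

Derivation:
Bit 0: prefix='0' (no match yet)
Bit 1: prefix='01' (no match yet)
Bit 2: prefix='010' -> emit 'l', reset
Bit 3: prefix='0' (no match yet)
Bit 4: prefix='01' (no match yet)
Bit 5: prefix='011' -> emit 'b', reset
Bit 6: prefix='0' (no match yet)
Bit 7: prefix='01' (no match yet)
Bit 8: prefix='011' -> emit 'b', reset
Bit 9: prefix='0' (no match yet)
Bit 10: prefix='01' (no match yet)
Bit 11: prefix='010' -> emit 'l', reset
Bit 12: prefix='1' -> emit 'd', reset
Bit 13: prefix='0' (no match yet)
Bit 14: prefix='01' (no match yet)
Bit 15: prefix='011' -> emit 'b', reset
Bit 16: prefix='0' (no match yet)
Bit 17: prefix='00' -> emit 'p', reset
Bit 18: prefix='0' (no match yet)
Bit 19: prefix='01' (no match yet)
Bit 20: prefix='011' -> emit 'b', reset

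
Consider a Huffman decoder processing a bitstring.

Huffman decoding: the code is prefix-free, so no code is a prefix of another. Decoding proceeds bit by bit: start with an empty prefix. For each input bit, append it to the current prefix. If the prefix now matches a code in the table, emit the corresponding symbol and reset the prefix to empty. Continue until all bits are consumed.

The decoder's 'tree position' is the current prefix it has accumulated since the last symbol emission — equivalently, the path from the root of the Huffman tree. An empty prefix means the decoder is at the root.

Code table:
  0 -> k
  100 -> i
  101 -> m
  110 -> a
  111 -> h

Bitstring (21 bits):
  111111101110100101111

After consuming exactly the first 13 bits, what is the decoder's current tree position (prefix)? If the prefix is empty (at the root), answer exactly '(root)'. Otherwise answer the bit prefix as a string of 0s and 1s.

Bit 0: prefix='1' (no match yet)
Bit 1: prefix='11' (no match yet)
Bit 2: prefix='111' -> emit 'h', reset
Bit 3: prefix='1' (no match yet)
Bit 4: prefix='11' (no match yet)
Bit 5: prefix='111' -> emit 'h', reset
Bit 6: prefix='1' (no match yet)
Bit 7: prefix='10' (no match yet)
Bit 8: prefix='101' -> emit 'm', reset
Bit 9: prefix='1' (no match yet)
Bit 10: prefix='11' (no match yet)
Bit 11: prefix='110' -> emit 'a', reset
Bit 12: prefix='1' (no match yet)

Answer: 1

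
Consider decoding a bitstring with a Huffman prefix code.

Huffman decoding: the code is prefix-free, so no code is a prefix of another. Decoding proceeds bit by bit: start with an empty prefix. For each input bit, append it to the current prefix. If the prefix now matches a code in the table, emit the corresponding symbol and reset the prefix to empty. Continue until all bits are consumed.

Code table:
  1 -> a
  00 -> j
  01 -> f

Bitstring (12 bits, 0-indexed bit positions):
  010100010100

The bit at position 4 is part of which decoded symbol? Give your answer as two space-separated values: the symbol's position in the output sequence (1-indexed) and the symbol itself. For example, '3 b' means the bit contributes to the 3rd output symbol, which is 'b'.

Bit 0: prefix='0' (no match yet)
Bit 1: prefix='01' -> emit 'f', reset
Bit 2: prefix='0' (no match yet)
Bit 3: prefix='01' -> emit 'f', reset
Bit 4: prefix='0' (no match yet)
Bit 5: prefix='00' -> emit 'j', reset
Bit 6: prefix='0' (no match yet)
Bit 7: prefix='01' -> emit 'f', reset
Bit 8: prefix='0' (no match yet)

Answer: 3 j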